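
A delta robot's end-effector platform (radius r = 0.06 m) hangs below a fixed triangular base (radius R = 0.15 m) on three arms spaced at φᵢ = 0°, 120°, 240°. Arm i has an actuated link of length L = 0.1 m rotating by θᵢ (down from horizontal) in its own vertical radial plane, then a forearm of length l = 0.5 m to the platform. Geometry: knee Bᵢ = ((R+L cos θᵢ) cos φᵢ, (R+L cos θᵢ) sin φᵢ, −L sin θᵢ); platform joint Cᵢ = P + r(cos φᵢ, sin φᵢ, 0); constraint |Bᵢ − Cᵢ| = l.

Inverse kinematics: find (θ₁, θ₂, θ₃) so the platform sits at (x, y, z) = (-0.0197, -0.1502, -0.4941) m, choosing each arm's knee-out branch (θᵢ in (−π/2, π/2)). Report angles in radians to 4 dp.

θ₁ = 0.6111, θ₂ = 0.9598, θ₃ = 0.0001

arm 1 (φ=0.0°): x'=-0.0197, y'=-0.1502
  A cos θ + B sin θ = C:  0.1097·cos θ + -0.4941·sin θ = -0.1936
  θ1 = atan2(B,A) + arccos(C/0.5061) = 0.6111
rotate P by −φ2: (-0.1202, 0.0922, -0.4941)
  A cos θ + B sin θ = C:  0.2102·cos θ + -0.4941·sin θ = -0.2841
  √(A²+B²)=0.5370;  θ2 = -1.1685+2.1284 ≈ 0.9598
φ3=240.0° → target in arm frame (0.1399, 0.0580)
  A cos θ + B sin θ = C:  -0.0499·cos θ + -0.4941·sin θ = -0.0500
  γ=atan2(-0.4941,-0.0499)=-1.6715;  ψ=arccos(-0.1006)=1.6716;  θ3=γ+ψ≈0.0001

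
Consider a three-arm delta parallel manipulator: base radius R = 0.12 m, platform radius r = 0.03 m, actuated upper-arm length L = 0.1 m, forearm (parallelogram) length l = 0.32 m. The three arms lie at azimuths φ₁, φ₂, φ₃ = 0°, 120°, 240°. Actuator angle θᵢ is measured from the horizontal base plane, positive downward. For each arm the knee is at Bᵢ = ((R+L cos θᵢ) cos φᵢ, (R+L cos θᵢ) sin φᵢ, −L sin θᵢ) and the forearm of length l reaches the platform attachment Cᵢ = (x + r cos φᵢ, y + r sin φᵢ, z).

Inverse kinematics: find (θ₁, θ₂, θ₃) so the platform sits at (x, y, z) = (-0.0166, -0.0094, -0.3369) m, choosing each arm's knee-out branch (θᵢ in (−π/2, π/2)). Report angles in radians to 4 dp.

φ1=0.0° → target in arm frame (-0.0166, -0.0094)
  e−x'=0.1066;  (l²−L²−(e−x')²−y'²−z²)/2L = -0.1628
  √(A²+B²)=0.3534;  θ1 = -1.2643+2.0495 ≈ 0.7851
rotate P by −φ2: (0.0002, 0.0191, -0.3369)
  A=0.0898, B=-0.3369, C=(l²−L²−A²−y'²−z²)/(2L)=-0.1477
  θ2 = atan2(B,A) + arccos(C/0.3487) = 0.6980
arm 3 (φ=240.0°): x'=0.0164, y'=-0.0097
  A cos θ + B sin θ = C:  0.0736·cos θ + -0.3369·sin θ = -0.1330
  θ3 = atan2(B,A) + arccos(C/0.3448) = 0.6110

θ₁ = 0.7851, θ₂ = 0.6980, θ₃ = 0.6110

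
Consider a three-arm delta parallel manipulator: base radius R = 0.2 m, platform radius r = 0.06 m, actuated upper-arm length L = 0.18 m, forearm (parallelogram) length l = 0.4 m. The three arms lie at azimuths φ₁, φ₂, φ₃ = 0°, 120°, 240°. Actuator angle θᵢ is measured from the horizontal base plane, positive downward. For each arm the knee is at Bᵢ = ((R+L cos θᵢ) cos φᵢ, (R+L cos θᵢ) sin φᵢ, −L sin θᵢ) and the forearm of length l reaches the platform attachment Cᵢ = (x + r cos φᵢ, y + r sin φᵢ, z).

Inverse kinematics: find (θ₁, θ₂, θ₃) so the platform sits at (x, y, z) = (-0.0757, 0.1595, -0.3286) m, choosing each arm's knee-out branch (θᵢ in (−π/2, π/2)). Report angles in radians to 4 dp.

θ₁ = 0.9598, θ₂ = -0.2620, θ₃ = 1.0474

rotate P by −φ1: (-0.0757, 0.1595, -0.3286)
  A=0.2157, B=-0.3286, C=(l²−L²−A²−y'²−z²)/(2L)=-0.1454
  γ=atan2(-0.3286,0.2157)=-0.9899;  ψ=arccos(-0.3699)=1.9497;  θ1=γ+ψ≈0.9598
arm 2 (φ=120.0°): x'=0.1760, y'=-0.0142
  A cos θ + B sin θ = C:  -0.0360·cos θ + -0.3286·sin θ = 0.0503
  √(A²+B²)=0.3306;  θ2 = -1.6799+1.4179 ≈ -0.2620
φ3=240.0° → target in arm frame (-0.1003, -0.1453)
  e−x'=0.2403;  (l²−L²−(e−x')²−y'²−z²)/2L = -0.1645
  γ=atan2(-0.3286,0.2403)=-0.9394;  ψ=arccos(-0.4041)=1.9868;  θ3=γ+ψ≈1.0474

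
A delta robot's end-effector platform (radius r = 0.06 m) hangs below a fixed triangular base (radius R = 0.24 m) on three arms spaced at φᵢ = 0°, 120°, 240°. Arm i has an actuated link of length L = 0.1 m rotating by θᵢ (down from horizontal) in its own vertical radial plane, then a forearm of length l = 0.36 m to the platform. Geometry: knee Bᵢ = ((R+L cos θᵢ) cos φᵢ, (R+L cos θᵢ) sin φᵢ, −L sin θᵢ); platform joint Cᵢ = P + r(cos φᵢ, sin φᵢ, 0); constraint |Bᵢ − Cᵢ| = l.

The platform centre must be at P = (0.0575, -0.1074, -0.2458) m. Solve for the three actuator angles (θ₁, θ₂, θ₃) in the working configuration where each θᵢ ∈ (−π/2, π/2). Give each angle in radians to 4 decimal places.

rotate P by −φ1: (0.0575, -0.1074, -0.2458)
  e−x'=0.1225;  (l²−L²−(e−x')²−y'²−z²)/2L = 0.1632
  √(A²+B²)=0.2746;  θ1 = -1.1085+0.9344 ≈ -0.1740
arm 2 (φ=120.0°): x'=-0.1218, y'=0.0039
  A=0.3018, B=-0.2458, C=(l²−L²−A²−y'²−z²)/(2L)=-0.1595
  √(A²+B²)=0.3892;  θ2 = -0.6836+1.9929 ≈ 1.3094
φ3=240.0° → target in arm frame (0.0643, 0.1035)
  e−x'=0.1157;  (l²−L²−(e−x')²−y'²−z²)/2L = 0.1754
  θ3 = atan2(B,A) + arccos(C/0.2717) = -0.2616

θ₁ = -0.1740, θ₂ = 1.3094, θ₃ = -0.2616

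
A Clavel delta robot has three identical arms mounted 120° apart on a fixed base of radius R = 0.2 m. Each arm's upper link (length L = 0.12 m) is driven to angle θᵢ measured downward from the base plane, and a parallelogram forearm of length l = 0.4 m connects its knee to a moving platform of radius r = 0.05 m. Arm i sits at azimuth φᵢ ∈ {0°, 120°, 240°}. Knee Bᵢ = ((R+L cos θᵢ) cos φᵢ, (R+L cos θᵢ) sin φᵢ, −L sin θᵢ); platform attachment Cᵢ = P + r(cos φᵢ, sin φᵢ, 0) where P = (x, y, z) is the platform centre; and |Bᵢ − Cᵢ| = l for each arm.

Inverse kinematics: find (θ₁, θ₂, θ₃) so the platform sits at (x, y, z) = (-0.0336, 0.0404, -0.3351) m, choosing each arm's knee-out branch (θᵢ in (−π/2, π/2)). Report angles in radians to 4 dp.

φ1=0.0° → target in arm frame (-0.0336, 0.0404)
  e−x'=0.1836;  (l²−L²−(e−x')²−y'²−z²)/2L = -0.0085
  √(A²+B²)=0.3821;  θ1 = -1.0696+1.5930 ≈ 0.5234
rotate P by −φ2: (0.0518, 0.0089, -0.3351)
  A cos θ + B sin θ = C:  0.0982·cos θ + -0.3351·sin θ = 0.0983
  √(A²+B²)=0.3492;  θ2 = -1.2857+1.2855 ≈ -0.0002
rotate P by −φ3: (-0.0182, -0.0493, -0.3351)
  e−x'=0.1682;  (l²−L²−(e−x')²−y'²−z²)/2L = 0.0108
  θ3 = atan2(B,A) + arccos(C/0.3749) = 0.4364

θ₁ = 0.5234, θ₂ = -0.0002, θ₃ = 0.4364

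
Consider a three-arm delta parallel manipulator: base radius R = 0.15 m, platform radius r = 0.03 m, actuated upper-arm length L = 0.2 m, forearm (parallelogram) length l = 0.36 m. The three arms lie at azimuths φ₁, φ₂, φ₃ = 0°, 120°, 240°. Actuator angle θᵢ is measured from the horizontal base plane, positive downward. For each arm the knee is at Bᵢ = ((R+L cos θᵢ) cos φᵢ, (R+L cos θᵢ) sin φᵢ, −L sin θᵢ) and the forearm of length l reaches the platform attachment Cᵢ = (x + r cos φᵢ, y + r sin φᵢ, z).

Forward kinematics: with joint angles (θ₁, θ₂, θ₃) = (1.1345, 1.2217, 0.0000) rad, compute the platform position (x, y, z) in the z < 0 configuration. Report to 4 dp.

O1 = (0.2045·cos0.0°, 0.2045·sin0.0°, -0.1813) = (0.2045, 0.0000, -0.1813)
φ2=120.0°: virtual centre (-0.0942, 0.1632, -0.1879), radius l
φ3=240.0°: virtual centre (-0.1600, -0.2771, 0.0000), radius l
subtract pairs → two planes through P
plane₁₂: -0.5974x+0.3263y+-0.0133z = -0.0039
Cramer: x(z) = -0.0121+0.1949z;  y(z) = -0.0341+0.3977z
sphere 1 gives Az²+Bz+C=0 with A=1.1962, B=0.2510, C=-0.0486;  B²−4AC=0.2958;  roots -0.3322, 0.1224;  negative root z = -0.3322
x = -0.0769, y = -0.1662

(-0.0769, -0.1662, -0.3322)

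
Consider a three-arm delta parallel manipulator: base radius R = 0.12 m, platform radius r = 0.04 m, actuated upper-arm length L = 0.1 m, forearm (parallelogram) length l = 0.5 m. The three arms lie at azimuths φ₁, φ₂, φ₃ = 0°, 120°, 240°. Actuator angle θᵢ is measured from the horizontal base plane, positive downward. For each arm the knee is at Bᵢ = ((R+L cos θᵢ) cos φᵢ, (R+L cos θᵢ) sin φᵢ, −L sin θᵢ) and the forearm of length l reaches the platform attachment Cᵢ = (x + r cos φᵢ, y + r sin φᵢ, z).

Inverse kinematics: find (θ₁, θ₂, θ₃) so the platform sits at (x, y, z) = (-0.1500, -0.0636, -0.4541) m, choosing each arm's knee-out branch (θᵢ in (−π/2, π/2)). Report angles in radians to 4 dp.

θ₁ = 0.6983, θ₂ = 0.0875, θ₃ = -0.3492

arm 1 (φ=0.0°): x'=-0.1500, y'=-0.0636
  A=0.2300, B=-0.4541, C=(l²−L²−A²−y'²−z²)/(2L)=-0.1158
  √(A²+B²)=0.5090;  θ1 = -1.1020+1.8002 ≈ 0.6983
arm 2 (φ=120.0°): x'=0.0199, y'=0.1617
  A cos θ + B sin θ = C:  0.0601·cos θ + -0.4541·sin θ = 0.0202
  θ2 = atan2(B,A) + arccos(C/0.4581) = 0.0875
φ3=240.0° → target in arm frame (0.1301, -0.0981)
  A cos θ + B sin θ = C:  -0.0501·cos θ + -0.4541·sin θ = 0.1083
  √(A²+B²)=0.4569;  θ3 = -1.6806+1.3315 ≈ -0.3492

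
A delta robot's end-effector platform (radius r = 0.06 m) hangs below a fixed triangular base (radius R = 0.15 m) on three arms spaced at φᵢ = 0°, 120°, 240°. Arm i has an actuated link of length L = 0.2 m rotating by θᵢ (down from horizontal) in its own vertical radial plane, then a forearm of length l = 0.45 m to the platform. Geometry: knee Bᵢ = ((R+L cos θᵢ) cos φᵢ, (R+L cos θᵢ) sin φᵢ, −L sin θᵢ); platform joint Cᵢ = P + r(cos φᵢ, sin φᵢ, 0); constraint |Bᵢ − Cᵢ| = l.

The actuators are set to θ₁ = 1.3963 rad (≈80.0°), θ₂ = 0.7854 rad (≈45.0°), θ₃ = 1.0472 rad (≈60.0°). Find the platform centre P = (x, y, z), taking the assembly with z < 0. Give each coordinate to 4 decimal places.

arm 1 at φ=0.0°: e+L cos θ1 = 0.1247;  O1 = (0.1247, 0.0000, -0.1970)
φ2=120.0°: virtual centre (-0.1157, 0.2004, -0.1414), radius l
O3 = (0.1900·cos240.0°, 0.1900·sin240.0°, -0.1732) = (-0.0950, -0.1645, -0.1732)
|O₂|²−|O₁|² = 0.0192;  |O₃|²−|O₁|² = 0.0117
plane₁₂: -0.4809x+0.4008y+0.1111z = 0.0192
Cramer: x(z) = -0.0330+0.1663z;  y(z) = 0.0083-0.0777z
into |P−O₁|² = l²: 1.0337z² + 0.3402z + -0.1388 = 0;  Δ = 0.6895;  z = -0.5662 or 0.2371 → z<0 root = -0.5662
x = -0.1271, y = 0.0523

(-0.1271, 0.0523, -0.5662)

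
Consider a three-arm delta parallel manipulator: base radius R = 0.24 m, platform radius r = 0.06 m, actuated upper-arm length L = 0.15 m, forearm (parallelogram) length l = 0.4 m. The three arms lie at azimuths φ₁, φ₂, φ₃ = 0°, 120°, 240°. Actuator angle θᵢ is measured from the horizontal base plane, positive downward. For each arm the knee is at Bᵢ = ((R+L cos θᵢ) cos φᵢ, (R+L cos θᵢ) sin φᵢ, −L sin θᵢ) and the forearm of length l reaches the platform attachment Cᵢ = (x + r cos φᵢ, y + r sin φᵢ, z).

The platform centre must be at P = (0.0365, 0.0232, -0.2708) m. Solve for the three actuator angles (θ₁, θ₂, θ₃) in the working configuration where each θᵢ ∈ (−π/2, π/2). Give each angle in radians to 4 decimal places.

φ1=0.0° → target in arm frame (0.0365, 0.0232)
  e−x'=0.1435;  (l²−L²−(e−x')²−y'²−z²)/2L = 0.1435
  √(A²+B²)=0.3065;  θ1 = -1.0835+1.0837 ≈ 0.0002
arm 2 (φ=120.0°): x'=0.0018, y'=-0.0432
  A cos θ + B sin θ = C:  0.1782·cos θ + -0.2708·sin θ = 0.1019
  √(A²+B²)=0.3241;  θ2 = -0.9889+1.2511 ≈ 0.2622
rotate P by −φ3: (-0.0383, 0.0200, -0.2708)
  A cos θ + B sin θ = C:  0.2183·cos θ + -0.2708·sin θ = 0.0536
  √(A²+B²)=0.3479;  θ3 = -0.8922+1.4160 ≈ 0.5237

θ₁ = 0.0002, θ₂ = 0.2622, θ₃ = 0.5237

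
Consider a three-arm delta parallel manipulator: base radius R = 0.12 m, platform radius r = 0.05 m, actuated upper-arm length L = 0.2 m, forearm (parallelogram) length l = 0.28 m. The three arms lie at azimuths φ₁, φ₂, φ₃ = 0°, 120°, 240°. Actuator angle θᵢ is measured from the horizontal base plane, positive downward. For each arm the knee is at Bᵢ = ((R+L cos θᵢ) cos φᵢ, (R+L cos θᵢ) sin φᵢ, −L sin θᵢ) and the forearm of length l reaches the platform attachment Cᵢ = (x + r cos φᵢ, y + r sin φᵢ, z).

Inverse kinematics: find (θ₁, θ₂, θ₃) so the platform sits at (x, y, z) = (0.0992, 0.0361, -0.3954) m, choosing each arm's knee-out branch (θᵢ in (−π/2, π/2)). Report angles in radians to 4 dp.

rotate P by −φ1: (0.0992, 0.0361, -0.3954)
  A=-0.0292, B=-0.3954, C=(l²−L²−A²−y'²−z²)/(2L)=-0.3002
  √(A²+B²)=0.3965;  θ1 = -1.6445+2.4299 ≈ 0.7854
rotate P by −φ2: (-0.0183, -0.1040, -0.3954)
  e−x'=0.0883;  (l²−L²−(e−x')²−y'²−z²)/2L = -0.3414
  γ=atan2(-0.3954,0.0883)=-1.3510;  ψ=arccos(-0.8426)=2.5729;  θ2=γ+ψ≈1.2219
rotate P by −φ3: (-0.0809, 0.0679, -0.3954)
  A=0.1509, B=-0.3954, C=(l²−L²−A²−y'²−z²)/(2L)=-0.3633
  γ=atan2(-0.3954,0.1509)=-1.2063;  ψ=arccos(-0.8584)=2.6029;  θ3=γ+ψ≈1.3966

θ₁ = 0.7854, θ₂ = 1.2219, θ₃ = 1.3966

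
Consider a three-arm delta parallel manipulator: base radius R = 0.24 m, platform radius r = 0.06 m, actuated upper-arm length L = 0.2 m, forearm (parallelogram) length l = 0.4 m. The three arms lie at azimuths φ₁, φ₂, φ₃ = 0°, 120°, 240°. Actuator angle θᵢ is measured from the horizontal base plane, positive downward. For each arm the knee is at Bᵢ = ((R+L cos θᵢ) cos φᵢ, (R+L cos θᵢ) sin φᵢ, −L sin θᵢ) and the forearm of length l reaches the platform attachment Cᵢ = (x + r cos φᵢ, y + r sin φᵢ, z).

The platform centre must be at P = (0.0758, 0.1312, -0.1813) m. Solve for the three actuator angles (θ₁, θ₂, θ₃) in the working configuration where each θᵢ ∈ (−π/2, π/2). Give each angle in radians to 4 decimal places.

φ1=0.0° → target in arm frame (0.0758, 0.1312)
  A=0.1042, B=-0.1813, C=(l²−L²−A²−y'²−z²)/(2L)=0.1476
  γ=atan2(-0.1813,0.1042)=-1.0492;  ψ=arccos(0.7061)=0.7869;  θ1=γ+ψ≈-0.2623
rotate P by −φ2: (0.0757, -0.1312, -0.1813)
  e−x'=0.1043;  (l²−L²−(e−x')²−y'²−z²)/2L = 0.1476
  γ=atan2(-0.1813,0.1043)=-1.0488;  ψ=arccos(0.7056)=0.7875;  θ2=γ+ψ≈-0.2613
arm 3 (φ=240.0°): x'=-0.1515, y'=0.0000
  A=0.3315, B=-0.1813, C=(l²−L²−A²−y'²−z²)/(2L)=-0.0569
  √(A²+B²)=0.3779;  θ3 = -0.5004+1.7221 ≈ 1.2216

θ₁ = -0.2623, θ₂ = -0.2613, θ₃ = 1.2216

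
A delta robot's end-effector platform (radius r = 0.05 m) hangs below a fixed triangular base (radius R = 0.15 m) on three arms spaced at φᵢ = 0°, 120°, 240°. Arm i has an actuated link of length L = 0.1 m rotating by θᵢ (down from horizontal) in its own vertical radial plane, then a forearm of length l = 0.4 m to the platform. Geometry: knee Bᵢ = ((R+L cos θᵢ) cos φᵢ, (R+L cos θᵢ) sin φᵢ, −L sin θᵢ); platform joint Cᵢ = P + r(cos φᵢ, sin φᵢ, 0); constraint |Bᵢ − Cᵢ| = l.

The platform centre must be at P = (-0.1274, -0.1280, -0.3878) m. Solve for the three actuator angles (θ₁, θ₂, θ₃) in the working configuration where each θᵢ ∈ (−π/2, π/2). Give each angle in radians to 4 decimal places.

φ1=0.0° → target in arm frame (-0.1274, -0.1280)
  A=0.2274, B=-0.3878, C=(l²−L²−A²−y'²−z²)/(2L)=-0.3424
  γ=atan2(-0.3878,0.2274)=-1.0404;  ψ=arccos(-0.7617)=2.4367;  θ1=γ+ψ≈1.3963
rotate P by −φ2: (-0.0472, 0.1743, -0.3878)
  A=0.1472, B=-0.3878, C=(l²−L²−A²−y'²−z²)/(2L)=-0.2622
  γ=atan2(-0.3878,0.1472)=-1.2081;  ψ=arccos(-0.6321)=2.2550;  θ2=γ+ψ≈1.0469
rotate P by −φ3: (0.1746, -0.0463, -0.3878)
  A cos θ + B sin θ = C:  -0.0746·cos θ + -0.3878·sin θ = -0.0405
  √(A²+B²)=0.3949;  θ3 = -1.7607+1.6734 ≈ -0.0873

θ₁ = 1.3963, θ₂ = 1.0469, θ₃ = -0.0873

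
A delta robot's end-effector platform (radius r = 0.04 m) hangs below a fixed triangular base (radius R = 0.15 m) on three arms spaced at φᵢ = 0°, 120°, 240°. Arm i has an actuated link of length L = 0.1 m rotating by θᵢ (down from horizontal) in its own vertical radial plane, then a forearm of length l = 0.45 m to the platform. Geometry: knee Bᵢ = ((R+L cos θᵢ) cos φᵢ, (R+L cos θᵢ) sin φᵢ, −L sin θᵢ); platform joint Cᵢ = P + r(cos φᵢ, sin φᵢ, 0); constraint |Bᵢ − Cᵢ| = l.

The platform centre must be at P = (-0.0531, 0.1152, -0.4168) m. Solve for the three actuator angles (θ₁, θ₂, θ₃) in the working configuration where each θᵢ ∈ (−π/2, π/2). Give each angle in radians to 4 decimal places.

φ1=0.0° → target in arm frame (-0.0531, 0.1152)
  e−x'=0.1631;  (l²−L²−(e−x')²−y'²−z²)/2L = -0.1055
  θ1 = atan2(B,A) + arccos(C/0.4476) = 0.6109
φ2=120.0° → target in arm frame (0.1263, -0.0116)
  A=-0.0163, B=-0.4168, C=(l²−L²−A²−y'²−z²)/(2L)=0.0919
  √(A²+B²)=0.4171;  θ2 = -1.6099+1.3487 ≈ -0.2612
φ3=240.0° → target in arm frame (-0.0732, -0.1036)
  e−x'=0.1832;  (l²−L²−(e−x')²−y'²−z²)/2L = -0.1276
  γ=atan2(-0.4168,0.1832)=-1.1566;  ψ=arccos(-0.2803)=1.8549;  θ3=γ+ψ≈0.6982

θ₁ = 0.6109, θ₂ = -0.2612, θ₃ = 0.6982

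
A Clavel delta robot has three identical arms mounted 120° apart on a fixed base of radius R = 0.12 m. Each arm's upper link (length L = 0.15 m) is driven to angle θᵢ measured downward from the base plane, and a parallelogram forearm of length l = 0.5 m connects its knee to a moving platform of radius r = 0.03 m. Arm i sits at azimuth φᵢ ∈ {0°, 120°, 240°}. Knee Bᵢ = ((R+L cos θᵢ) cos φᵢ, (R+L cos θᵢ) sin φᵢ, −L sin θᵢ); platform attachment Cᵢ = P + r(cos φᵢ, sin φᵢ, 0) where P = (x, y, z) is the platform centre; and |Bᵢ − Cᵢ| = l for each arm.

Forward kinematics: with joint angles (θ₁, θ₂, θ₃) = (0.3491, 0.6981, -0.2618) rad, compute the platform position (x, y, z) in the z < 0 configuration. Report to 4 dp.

O1 = (0.2310·cos0.0°, 0.2310·sin0.0°, -0.0513) = (0.2310, 0.0000, -0.0513)
φ2=120.0°: virtual centre (-0.1025, 0.1775, -0.0964), radius l
O3 = (0.2349·cos240.0°, 0.2349·sin240.0°, 0.0388) = (-0.1174, -0.2034, 0.0388)
|O₂|²−|O₁|² = -0.0047;  |O₃|²−|O₁|² = 0.0007
linear system: -0.6668x+0.3549y = -0.0047−-0.0902z; -0.6968x+-0.4068y = 0.0007−0.1803z
det = 0.5186;  x = 0.0032+0.0526z,  y = -0.0072+0.3530z
into |P−O₁|² = l²: 1.1274z² + 0.0736z + -0.1954 = 0;  Δ = 0.8868;  z = -0.4503 or 0.3850 → z<0 root = -0.4503
x = -0.0205, y = -0.1662

(-0.0205, -0.1662, -0.4503)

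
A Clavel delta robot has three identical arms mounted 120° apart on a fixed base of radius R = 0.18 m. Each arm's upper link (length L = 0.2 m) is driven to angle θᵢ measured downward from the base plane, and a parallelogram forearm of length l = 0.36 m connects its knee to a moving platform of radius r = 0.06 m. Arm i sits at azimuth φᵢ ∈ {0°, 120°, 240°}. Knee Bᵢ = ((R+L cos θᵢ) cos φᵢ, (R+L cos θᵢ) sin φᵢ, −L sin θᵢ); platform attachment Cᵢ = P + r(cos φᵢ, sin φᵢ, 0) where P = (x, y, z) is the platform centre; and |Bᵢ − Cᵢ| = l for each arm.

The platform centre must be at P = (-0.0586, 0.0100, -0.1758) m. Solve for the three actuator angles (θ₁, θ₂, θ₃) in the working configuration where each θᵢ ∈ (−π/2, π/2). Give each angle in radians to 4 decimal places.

θ₁ = 0.5237, θ₂ = -0.2613, θ₃ = -0.0872

arm 1 (φ=0.0°): x'=-0.0586, y'=0.0100
  e−x'=0.1786;  (l²−L²−(e−x')²−y'²−z²)/2L = 0.0667
  γ=atan2(-0.1758,0.1786)=-0.7775;  ψ=arccos(0.2663)=1.3012;  θ1=γ+ψ≈0.5237
rotate P by −φ2: (0.0380, 0.0457, -0.1758)
  A cos θ + B sin θ = C:  0.0820·cos θ + -0.1758·sin θ = 0.1247
  γ=atan2(-0.1758,0.0820)=-1.1342;  ψ=arccos(0.6427)=0.8728;  θ2=γ+ψ≈-0.2613
arm 3 (φ=240.0°): x'=0.0206, y'=-0.0557
  e−x'=0.0994;  (l²−L²−(e−x')²−y'²−z²)/2L = 0.1143
  γ=atan2(-0.1758,0.0994)=-1.0564;  ψ=arccos(0.5659)=0.9692;  θ3=γ+ψ≈-0.0872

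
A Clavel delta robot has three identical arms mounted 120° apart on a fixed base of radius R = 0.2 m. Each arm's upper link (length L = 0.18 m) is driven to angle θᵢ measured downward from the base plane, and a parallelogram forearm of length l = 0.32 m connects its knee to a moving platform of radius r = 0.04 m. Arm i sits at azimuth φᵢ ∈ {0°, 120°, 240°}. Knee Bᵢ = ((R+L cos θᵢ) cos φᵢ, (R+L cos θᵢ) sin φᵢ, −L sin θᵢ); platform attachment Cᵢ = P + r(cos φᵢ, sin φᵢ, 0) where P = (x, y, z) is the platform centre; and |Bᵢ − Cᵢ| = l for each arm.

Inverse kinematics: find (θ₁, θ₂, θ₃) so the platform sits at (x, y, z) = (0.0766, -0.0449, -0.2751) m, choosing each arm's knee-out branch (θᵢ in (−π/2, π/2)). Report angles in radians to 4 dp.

rotate P by −φ1: (0.0766, -0.0449, -0.2751)
  A cos θ + B sin θ = C:  0.0834·cos θ + -0.2751·sin θ = -0.0407
  √(A²+B²)=0.2875;  θ1 = -1.2764+1.7129 ≈ 0.4364
φ2=120.0° → target in arm frame (-0.0772, -0.0439)
  e−x'=0.2372;  (l²−L²−(e−x')²−y'²−z²)/2L = -0.1774
  θ2 = atan2(B,A) + arccos(C/0.3632) = 1.2218
arm 3 (φ=240.0°): x'=0.0006, y'=0.0888
  e−x'=0.1594;  (l²−L²−(e−x')²−y'²−z²)/2L = -0.1083
  θ3 = atan2(B,A) + arccos(C/0.3180) = 0.8727

θ₁ = 0.4364, θ₂ = 1.2218, θ₃ = 0.8727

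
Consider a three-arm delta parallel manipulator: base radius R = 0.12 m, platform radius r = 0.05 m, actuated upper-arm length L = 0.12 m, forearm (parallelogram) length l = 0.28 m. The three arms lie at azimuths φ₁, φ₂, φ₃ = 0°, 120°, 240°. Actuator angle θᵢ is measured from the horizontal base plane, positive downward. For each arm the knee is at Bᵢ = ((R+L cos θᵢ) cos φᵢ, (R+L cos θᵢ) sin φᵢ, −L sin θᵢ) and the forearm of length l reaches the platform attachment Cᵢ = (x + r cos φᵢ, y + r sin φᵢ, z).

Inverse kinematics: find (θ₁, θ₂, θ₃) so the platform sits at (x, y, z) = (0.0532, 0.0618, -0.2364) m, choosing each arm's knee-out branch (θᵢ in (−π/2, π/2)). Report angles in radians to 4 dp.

φ1=0.0° → target in arm frame (0.0532, 0.0618)
  A cos θ + B sin θ = C:  0.0168·cos θ + -0.2364·sin θ = 0.0167
  γ=atan2(-0.2364,0.0168)=-1.4998;  ψ=arccos(0.0706)=1.5002;  θ1=γ+ψ≈0.0003
rotate P by −φ2: (0.0269, -0.0770, -0.2364)
  A=0.0431, B=-0.2364, C=(l²−L²−A²−y'²−z²)/(2L)=0.0014
  θ2 = atan2(B,A) + arccos(C/0.2403) = 0.1745
φ3=240.0° → target in arm frame (-0.0801, 0.0152)
  e−x'=0.1501;  (l²−L²−(e−x')²−y'²−z²)/2L = -0.0610
  √(A²+B²)=0.2800;  θ3 = -1.0050+1.7906 ≈ 0.7855

θ₁ = 0.0003, θ₂ = 0.1745, θ₃ = 0.7855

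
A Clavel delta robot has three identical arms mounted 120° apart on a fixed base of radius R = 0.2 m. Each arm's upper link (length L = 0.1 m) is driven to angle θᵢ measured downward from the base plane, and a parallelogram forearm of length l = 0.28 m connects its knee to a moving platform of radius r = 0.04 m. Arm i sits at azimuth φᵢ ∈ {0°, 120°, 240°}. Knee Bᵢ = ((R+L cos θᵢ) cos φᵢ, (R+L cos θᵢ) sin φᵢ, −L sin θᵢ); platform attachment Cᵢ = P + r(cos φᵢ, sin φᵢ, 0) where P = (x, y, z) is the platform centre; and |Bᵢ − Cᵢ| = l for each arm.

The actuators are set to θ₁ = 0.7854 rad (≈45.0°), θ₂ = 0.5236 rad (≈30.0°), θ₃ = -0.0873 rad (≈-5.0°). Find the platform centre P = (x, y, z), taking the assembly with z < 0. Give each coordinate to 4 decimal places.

(-0.0324, -0.0261, -0.1628)

arm 1 at φ=0.0°: (R−r)+L cos θ1 = 0.2307;  S1 = (0.2307, 0.0000, -0.0707)
φ2=120.0°: virtual centre (-0.1233, 0.2136, -0.0500), radius l
arm 3 at φ=240.0°: (R−r)+L cos θ3 = 0.2596;  S3 = (-0.1298, -0.2248, 0.0087)
subtract pairs → two planes through P
[-0.7080 0.4271 0.0414]·P = 0.0051;  [-0.7210 -0.4497 0.1589]·P = 0.0093
det = 0.6264;  x = -0.0100+0.1381z,  y = -0.0046+0.1319z
into |P−S₁|² = l²: 1.0365z² + 0.0738z + -0.0155 = 0;  Δ = 0.0695;  z = -0.1628 or 0.0916 → z<0 root = -0.1628
x = -0.0324, y = -0.0261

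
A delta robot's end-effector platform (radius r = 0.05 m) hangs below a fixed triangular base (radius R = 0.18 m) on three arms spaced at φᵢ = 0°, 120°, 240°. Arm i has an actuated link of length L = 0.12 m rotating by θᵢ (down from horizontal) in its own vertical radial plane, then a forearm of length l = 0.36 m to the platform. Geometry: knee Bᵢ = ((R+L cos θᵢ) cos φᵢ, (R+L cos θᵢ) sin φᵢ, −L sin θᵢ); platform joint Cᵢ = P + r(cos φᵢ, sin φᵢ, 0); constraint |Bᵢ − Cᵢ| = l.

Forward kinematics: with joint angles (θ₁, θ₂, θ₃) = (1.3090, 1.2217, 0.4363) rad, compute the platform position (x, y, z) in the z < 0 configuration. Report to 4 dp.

φ1=0.0°: virtual centre (0.1611, 0.0000, -0.1159), radius l
O2 = (0.1710·cos120.0°, 0.1710·sin120.0°, -0.1128) = (-0.0855, 0.1481, -0.1128)
arm 3 at φ=240.0°: ρ3 = 0.2388;  O3 = (-0.1194, -0.2068, -0.0507)
subtract pairs → two planes through P
linear system: -0.4932x+0.2963y = 0.0026−0.0063z; -0.5609x+-0.4135y = 0.0202−0.1304z
Cramer: x(z) = -0.0191+0.1114z;  y(z) = -0.0230+0.1642z
into |P−O₁|² = l²: 1.0394z² + 0.1841z + -0.0832 = 0;  Δ = 0.3798;  z = -0.3850 or 0.2079 → z<0 root = -0.3850
x = -0.0620, y = -0.0862

(-0.0620, -0.0862, -0.3850)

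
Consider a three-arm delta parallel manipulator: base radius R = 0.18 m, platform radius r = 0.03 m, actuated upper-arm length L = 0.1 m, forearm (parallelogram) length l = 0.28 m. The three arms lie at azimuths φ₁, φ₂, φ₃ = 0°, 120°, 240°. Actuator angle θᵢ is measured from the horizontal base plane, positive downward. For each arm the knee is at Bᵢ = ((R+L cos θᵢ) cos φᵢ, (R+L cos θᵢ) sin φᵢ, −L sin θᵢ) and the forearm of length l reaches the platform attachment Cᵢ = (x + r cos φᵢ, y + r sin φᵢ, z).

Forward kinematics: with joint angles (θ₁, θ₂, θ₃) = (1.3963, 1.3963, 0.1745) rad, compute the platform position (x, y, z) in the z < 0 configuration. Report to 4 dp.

(-0.0493, -0.0854, -0.2539)

O1 = (0.1674·cos0.0°, 0.1674·sin0.0°, -0.0985) = (0.1674, 0.0000, -0.0985)
φ2=120.0°: virtual centre (-0.0837, 0.1449, -0.0985), radius l
O3 = (0.2485·cos240.0°, 0.2485·sin240.0°, -0.0174) = (-0.1242, -0.2152, -0.0174)
eliminate P² terms by subtracting sphere 1 from 2 and 3
[-0.5021 0.2899 0.0000]·P = 0.0000;  [-0.5832 -0.4304 0.1622]·P = 0.0243
Cramer: x(z) = -0.0183+0.1221z;  y(z) = -0.0317+0.2115z
quadratic in z: (1.0596)z²+(0.1382)z+(-0.0332)=0, √Δ=0.3999 → z ∈ {-0.2539, 0.1235}; z = -0.2539 (taking z<0)
x = -0.0493, y = -0.0854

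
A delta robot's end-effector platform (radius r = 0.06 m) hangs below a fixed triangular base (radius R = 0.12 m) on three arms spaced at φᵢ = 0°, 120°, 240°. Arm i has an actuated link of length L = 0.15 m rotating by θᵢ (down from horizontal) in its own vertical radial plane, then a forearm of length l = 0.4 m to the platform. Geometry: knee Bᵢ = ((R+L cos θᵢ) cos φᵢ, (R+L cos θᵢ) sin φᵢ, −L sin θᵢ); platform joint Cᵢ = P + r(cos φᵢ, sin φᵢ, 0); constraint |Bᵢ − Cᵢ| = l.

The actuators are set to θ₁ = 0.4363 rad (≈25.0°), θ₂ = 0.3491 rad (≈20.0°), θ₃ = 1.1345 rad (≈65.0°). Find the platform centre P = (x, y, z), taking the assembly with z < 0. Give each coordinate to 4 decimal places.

(0.0705, 0.1505, -0.4121)

arm 1 at φ=0.0°: (R−r)+L cos θ1 = 0.1959;  S1 = (0.1959, 0.0000, -0.0634)
S2 = (0.2010·cos120.0°, 0.2010·sin120.0°, -0.0513) = (-0.1005, 0.1740, -0.0513)
arm 3 at φ=240.0°: (R−r)+L cos θ3 = 0.1234;  S3 = (-0.0617, -0.1069, -0.1359)
eliminate P² terms by subtracting sphere 1 from 2 and 3
plane₁₂: -0.5928x+0.3481y+0.0242z = 0.0006
det = 0.3060;  x = 0.0095+-0.1482z,  y = 0.0179+-0.3218z
sphere 1 gives Az²+Bz+C=0 with A=1.1255, B=0.1705, C=-0.1209;  B²−4AC=0.5733;  roots -0.4121, 0.2606;  negative root z = -0.4121
x = 0.0705, y = 0.1505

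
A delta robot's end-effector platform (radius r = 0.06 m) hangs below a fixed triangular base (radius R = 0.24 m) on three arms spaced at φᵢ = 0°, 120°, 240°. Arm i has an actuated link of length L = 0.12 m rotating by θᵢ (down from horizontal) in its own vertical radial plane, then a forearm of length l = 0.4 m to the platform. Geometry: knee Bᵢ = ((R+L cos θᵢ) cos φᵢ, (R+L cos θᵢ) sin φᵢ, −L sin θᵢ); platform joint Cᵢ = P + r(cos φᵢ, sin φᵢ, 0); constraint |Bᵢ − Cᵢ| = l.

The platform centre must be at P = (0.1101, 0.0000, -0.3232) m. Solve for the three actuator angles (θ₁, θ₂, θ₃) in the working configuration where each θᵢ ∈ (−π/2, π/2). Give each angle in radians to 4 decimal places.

φ1=0.0° → target in arm frame (0.1101, 0.0000)
  e−x'=0.0699;  (l²−L²−(e−x')²−y'²−z²)/2L = 0.1511
  √(A²+B²)=0.3307;  θ1 = -1.3578+1.0964 ≈ -0.2614
φ2=120.0° → target in arm frame (-0.0550, -0.0953)
  A cos θ + B sin θ = C:  0.2350·cos θ + -0.3232·sin θ = -0.0967
  √(A²+B²)=0.3996;  θ2 = -0.9420+1.8151 ≈ 0.8731
arm 3 (φ=240.0°): x'=-0.0551, y'=0.0953
  e−x'=0.2351;  (l²−L²−(e−x')²−y'²−z²)/2L = -0.0967
  γ=atan2(-0.3232,0.2351)=-0.9420;  ψ=arccos(-0.2419)=1.8151;  θ3=γ+ψ≈0.8731

θ₁ = -0.2614, θ₂ = 0.8731, θ₃ = 0.8731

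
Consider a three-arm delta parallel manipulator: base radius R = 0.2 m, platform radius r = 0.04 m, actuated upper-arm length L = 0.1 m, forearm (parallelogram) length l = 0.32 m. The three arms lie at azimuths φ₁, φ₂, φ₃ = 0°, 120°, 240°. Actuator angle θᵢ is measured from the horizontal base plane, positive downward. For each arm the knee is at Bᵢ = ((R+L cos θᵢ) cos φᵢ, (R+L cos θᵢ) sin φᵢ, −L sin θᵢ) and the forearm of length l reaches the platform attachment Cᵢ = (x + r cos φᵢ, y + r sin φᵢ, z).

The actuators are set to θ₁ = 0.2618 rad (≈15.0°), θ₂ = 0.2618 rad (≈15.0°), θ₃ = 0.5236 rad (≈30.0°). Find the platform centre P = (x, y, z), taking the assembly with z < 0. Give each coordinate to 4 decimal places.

(0.0095, 0.0164, -0.2285)

S1 = (0.2566·cos0.0°, 0.2566·sin0.0°, -0.0259) = (0.2566, 0.0000, -0.0259)
φ2=120.0°: virtual centre (-0.1283, 0.2222, -0.0259), radius l
S3 = (0.2466·cos240.0°, 0.2466·sin240.0°, -0.0500) = (-0.1233, -0.2136, -0.0500)
eliminate P² terms by subtracting sphere 1 from 2 and 3
[-0.7698 0.4444 0.0000]·P = 0.0000;  [-0.7598 -0.4271 -0.0482]·P = -0.0032
Cramer: x(z) = 0.0021-0.0322z;  y(z) = 0.0037-0.0557z
into |P−S₁|² = l²: 1.0041z² + 0.0677z + -0.0370 = 0;  Δ = 0.1531;  z = -0.2285 or 0.1611 → z<0 root = -0.2285
x = 0.0095, y = 0.0164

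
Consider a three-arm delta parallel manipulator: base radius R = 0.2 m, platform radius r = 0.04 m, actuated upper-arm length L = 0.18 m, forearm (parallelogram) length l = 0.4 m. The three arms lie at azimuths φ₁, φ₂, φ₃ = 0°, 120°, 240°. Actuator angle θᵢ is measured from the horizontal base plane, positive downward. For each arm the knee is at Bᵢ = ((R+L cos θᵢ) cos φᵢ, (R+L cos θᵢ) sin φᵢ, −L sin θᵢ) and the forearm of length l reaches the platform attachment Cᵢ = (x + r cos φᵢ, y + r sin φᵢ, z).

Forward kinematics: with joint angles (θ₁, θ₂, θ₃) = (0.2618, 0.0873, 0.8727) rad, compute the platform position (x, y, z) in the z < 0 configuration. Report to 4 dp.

(0.0318, 0.0883, -0.2935)

O1 = (0.3339·cos0.0°, 0.3339·sin0.0°, -0.0466) = (0.3339, 0.0000, -0.0466)
arm 2 at φ=120.0°: (R−r)+L cos θ2 = 0.3393;  O2 = (-0.1697, 0.2939, -0.0157)
O3 = (0.2757·cos240.0°, 0.2757·sin240.0°, -0.1379) = (-0.1378, -0.2388, -0.1379)
|O₂|²−|O₁|² = 0.0017;  |O₃|²−|O₁|² = -0.0186
linear system: -1.0070x+0.5877y = 0.0017−0.0618z; -0.9434x+-0.4775y = -0.0186−-0.1826z
Cramer: x(z) = 0.0098-0.0752z;  y(z) = 0.0197-0.2339z
quadratic in z: (1.0604)z²+(0.1327)z+(-0.0524)=0, √Δ=0.4897 → z ∈ {-0.2935, 0.1684}; z = -0.2935 (taking z<0)
x = 0.0318, y = 0.0883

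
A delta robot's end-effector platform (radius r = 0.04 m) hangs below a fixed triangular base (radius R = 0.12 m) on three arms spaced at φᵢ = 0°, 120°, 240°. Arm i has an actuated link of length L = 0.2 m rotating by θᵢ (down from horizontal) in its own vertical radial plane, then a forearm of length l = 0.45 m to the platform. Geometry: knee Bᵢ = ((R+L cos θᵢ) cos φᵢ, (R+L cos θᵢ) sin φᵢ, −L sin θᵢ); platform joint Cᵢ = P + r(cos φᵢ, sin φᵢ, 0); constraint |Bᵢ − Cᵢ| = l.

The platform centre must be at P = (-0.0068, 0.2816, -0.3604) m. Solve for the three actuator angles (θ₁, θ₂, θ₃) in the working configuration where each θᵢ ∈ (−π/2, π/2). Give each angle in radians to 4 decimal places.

θ₁ = 0.6107, θ₂ = -0.3491, θ₃ = 1.2216

φ1=0.0° → target in arm frame (-0.0068, 0.2816)
  e−x'=0.0868;  (l²−L²−(e−x')²−y'²−z²)/2L = -0.1356
  θ1 = atan2(B,A) + arccos(C/0.3707) = 0.6107
rotate P by −φ2: (0.2473, -0.1349, -0.3604)
  A=-0.1673, B=-0.3604, C=(l²−L²−A²−y'²−z²)/(2L)=-0.0339
  √(A²+B²)=0.3973;  θ2 = -2.0053+1.6563 ≈ -0.3491
φ3=240.0° → target in arm frame (-0.2405, -0.1467)
  e−x'=0.3205;  (l²−L²−(e−x')²−y'²−z²)/2L = -0.2290
  θ3 = atan2(B,A) + arccos(C/0.4823) = 1.2216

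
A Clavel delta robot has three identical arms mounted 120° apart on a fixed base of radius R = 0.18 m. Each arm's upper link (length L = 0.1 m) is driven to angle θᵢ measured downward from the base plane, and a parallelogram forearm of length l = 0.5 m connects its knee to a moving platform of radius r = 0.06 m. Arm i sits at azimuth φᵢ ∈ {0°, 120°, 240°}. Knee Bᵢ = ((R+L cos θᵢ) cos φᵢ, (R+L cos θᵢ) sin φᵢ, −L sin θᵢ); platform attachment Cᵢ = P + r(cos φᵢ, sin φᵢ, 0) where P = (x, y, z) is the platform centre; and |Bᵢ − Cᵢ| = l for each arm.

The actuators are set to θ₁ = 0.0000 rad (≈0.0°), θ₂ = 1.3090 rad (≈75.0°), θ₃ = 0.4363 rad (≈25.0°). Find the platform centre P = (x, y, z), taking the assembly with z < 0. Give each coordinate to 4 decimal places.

(0.1345, -0.1232, -0.4770)

φ1=0.0°: virtual centre (0.2200, 0.0000, 0.0000), radius l
φ2=120.0°: virtual centre (-0.0729, 0.1263, -0.0966), radius l
centre 3 = (0.2106·cos240.0°, 0.2106·sin240.0°, -0.0423) = (-0.1053, -0.1824, -0.0423)
|centre ₂|²−|centre ₁|² = -0.0178;  |centre ₃|²−|centre ₁|² = -0.0022
[-0.5859 0.2527 -0.1932]·P = -0.0178;  [-0.6506 -0.3648 -0.0845]·P = -0.0022
Cramer: x(z) = 0.0187-0.2429z;  y(z) = -0.0271+0.2014z
sphere 1 gives Az²+Bz+C=0 with A=1.0996, B=0.0869, C=-0.2087;  B²−4AC=0.9256;  roots -0.4770, 0.3980;  negative root z = -0.4770
x = 0.1345, y = -0.1232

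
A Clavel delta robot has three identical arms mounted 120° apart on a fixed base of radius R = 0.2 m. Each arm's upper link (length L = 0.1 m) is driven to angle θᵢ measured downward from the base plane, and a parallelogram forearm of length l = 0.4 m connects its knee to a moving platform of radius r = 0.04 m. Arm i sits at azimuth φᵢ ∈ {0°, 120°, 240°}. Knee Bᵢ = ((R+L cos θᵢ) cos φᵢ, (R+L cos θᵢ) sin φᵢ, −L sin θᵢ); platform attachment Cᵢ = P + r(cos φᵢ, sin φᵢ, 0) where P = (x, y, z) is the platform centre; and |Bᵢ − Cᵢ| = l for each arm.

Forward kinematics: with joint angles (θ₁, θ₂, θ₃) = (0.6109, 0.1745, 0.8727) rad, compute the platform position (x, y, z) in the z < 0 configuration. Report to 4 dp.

O1 = (0.2419·cos0.0°, 0.2419·sin0.0°, -0.0574) = (0.2419, 0.0000, -0.0574)
arm 2 at φ=120.0°: ρ2 = 0.2585;  O2 = (-0.1292, 0.2239, -0.0174)
arm 3 at φ=240.0°: ρ3 = 0.2243;  O3 = (-0.1121, -0.1942, -0.0766)
subtract pairs → two planes through P
[-0.7423 0.4477 0.0800]·P = 0.0053;  [-0.7081 -0.3885 -0.0385]·P = -0.0056
Cramer: x(z) = 0.0008+0.0229z;  y(z) = 0.0131-0.1408z
sphere 1 gives Az²+Bz+C=0 with A=1.0203, B=0.1000, C=-0.0984;  B²−4AC=0.4116;  roots -0.3634, 0.2654;  negative root z = -0.3634
x = -0.0075, y = 0.0643

(-0.0075, 0.0643, -0.3634)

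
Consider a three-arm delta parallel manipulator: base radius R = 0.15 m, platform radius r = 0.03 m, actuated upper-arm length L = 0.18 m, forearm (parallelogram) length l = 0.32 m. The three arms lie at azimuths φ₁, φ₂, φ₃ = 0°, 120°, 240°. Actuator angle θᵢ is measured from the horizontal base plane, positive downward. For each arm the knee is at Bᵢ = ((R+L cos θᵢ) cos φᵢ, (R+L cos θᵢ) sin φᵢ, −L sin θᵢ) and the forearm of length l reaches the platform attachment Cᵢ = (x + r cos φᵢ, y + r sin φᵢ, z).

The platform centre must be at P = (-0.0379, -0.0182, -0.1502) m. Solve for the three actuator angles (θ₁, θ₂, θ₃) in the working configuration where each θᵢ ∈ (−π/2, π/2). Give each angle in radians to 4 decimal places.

θ₁ = 0.5238, θ₂ = 0.1743, θ₃ = -0.1740

φ1=0.0° → target in arm frame (-0.0379, -0.0182)
  e−x'=0.1579;  (l²−L²−(e−x')²−y'²−z²)/2L = 0.0616
  √(A²+B²)=0.2179;  θ1 = -0.7604+1.2842 ≈ 0.5238
rotate P by −φ2: (0.0032, 0.0419, -0.1502)
  A cos θ + B sin θ = C:  0.1168·cos θ + -0.1502·sin θ = 0.0890
  θ2 = atan2(B,A) + arccos(C/0.1903) = 0.1743
arm 3 (φ=240.0°): x'=0.0347, y'=-0.0237
  A cos θ + B sin θ = C:  0.0853·cos θ + -0.1502·sin θ = 0.1100
  γ=atan2(-0.1502,0.0853)=-1.0544;  ψ=arccos(0.6369)=0.8803;  θ3=γ+ψ≈-0.1740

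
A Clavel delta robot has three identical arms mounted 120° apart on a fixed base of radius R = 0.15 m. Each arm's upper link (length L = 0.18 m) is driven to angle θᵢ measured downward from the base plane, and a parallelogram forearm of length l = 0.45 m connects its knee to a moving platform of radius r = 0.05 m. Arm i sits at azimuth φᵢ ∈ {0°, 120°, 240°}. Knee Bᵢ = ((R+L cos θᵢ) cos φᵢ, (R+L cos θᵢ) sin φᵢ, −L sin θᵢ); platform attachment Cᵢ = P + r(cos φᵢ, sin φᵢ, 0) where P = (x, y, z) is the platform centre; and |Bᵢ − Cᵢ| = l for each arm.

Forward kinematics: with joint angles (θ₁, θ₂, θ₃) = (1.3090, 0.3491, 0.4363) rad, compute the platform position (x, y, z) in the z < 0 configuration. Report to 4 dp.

centre 1 = (0.1466·cos0.0°, 0.1466·sin0.0°, -0.1739) = (0.1466, 0.0000, -0.1739)
centre 2 = (0.2691·cos120.0°, 0.2691·sin120.0°, -0.0616) = (-0.1346, 0.2331, -0.0616)
φ3=240.0°: virtual centre (-0.1316, -0.2279, -0.0761), radius l
subtract pairs → two planes through P
plane₁₂: -0.5623x+0.4662y+0.2246z = 0.0245
det = 0.5156;  x = -0.0427+0.3754z,  y = 0.0010+-0.0290z
into |P−centre ₁|² = l²: 1.1417z² + 0.2055z + -0.1364 = 0;  Δ = 0.6653;  z = -0.4472 or 0.2672 → z<0 root = -0.4472
x = -0.2106, y = 0.0140

(-0.2106, 0.0140, -0.4472)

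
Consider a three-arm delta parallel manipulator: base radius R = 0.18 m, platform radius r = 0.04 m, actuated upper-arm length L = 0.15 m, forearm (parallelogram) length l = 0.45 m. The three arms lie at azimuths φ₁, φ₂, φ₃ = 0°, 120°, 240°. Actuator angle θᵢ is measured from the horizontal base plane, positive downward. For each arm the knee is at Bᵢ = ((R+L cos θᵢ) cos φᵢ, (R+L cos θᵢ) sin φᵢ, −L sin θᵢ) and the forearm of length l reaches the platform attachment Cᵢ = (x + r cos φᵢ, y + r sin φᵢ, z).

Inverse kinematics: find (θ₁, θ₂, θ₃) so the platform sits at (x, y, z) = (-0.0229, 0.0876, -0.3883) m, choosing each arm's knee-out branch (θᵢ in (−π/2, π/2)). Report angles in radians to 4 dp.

rotate P by −φ1: (-0.0229, 0.0876, -0.3883)
  e−x'=0.1629;  (l²−L²−(e−x')²−y'²−z²)/2L = -0.0166
  θ1 = atan2(B,A) + arccos(C/0.4211) = 0.4367
rotate P by −φ2: (0.0873, -0.0240, -0.3883)
  A=0.0527, B=-0.3883, C=(l²−L²−A²−y'²−z²)/(2L)=0.0862
  γ=atan2(-0.3883,0.0527)=-1.4359;  ψ=arccos(0.2201)=1.3489;  θ2=γ+ψ≈-0.0870
rotate P by −φ3: (-0.0644, -0.0636, -0.3883)
  A=0.2044, B=-0.3883, C=(l²−L²−A²−y'²−z²)/(2L)=-0.0554
  √(A²+B²)=0.4388;  θ3 = -1.0862+1.6973 ≈ 0.6111

θ₁ = 0.4367, θ₂ = -0.0870, θ₃ = 0.6111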